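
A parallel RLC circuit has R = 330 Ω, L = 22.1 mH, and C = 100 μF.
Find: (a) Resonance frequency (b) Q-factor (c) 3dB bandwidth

Step 1 — Resonance: ω₀ = 1/√(LC) = 1/√(0.0221·0.0001) = 672.7 rad/s.
Step 2 — f₀ = ω₀/(2π) = 107.1 Hz.
Step 3 — Parallel Q: Q = R/(ω₀L) = 330/(672.7·0.0221) = 22.2.
Step 4 — Bandwidth: Δω = ω₀/Q = 30.3 rad/s; BW = Δω/(2π) = 4.823 Hz.

(a) f₀ = 107.1 Hz  (b) Q = 22.2  (c) BW = 4.823 Hz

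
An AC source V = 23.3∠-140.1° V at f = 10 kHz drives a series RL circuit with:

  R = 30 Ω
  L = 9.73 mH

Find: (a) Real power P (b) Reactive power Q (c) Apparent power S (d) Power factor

Step 1 — Angular frequency: ω = 2π·f = 2π·1e+04 = 6.283e+04 rad/s.
Step 2 — Component impedances:
  R: Z = R = 30 Ω
  L: Z = jωL = j·6.283e+04·0.00973 = 0 + j611.4 Ω
Step 3 — Series combination: Z_total = R + L = 30 + j611.4 Ω = 612.1∠87.2° Ω.
Step 4 — Source phasor: V = 23.3∠-140.1° V = -17.87 - j14.95 V.
Step 5 — Current: I = V / Z = -0.02582 + j0.02797 A = 0.03807∠132.7° A.
Step 6 — Complex power: S = V·I* = 0.04347 + j0.8859 VA.
Step 7 — Real power: P = Re(S) = 0.04347 W.
Step 8 — Reactive power: Q = Im(S) = 0.8859 VAR.
Step 9 — Apparent power: |S| = 0.8869 VA.
Step 10 — Power factor: PF = P/|S| = 0.04901 (lagging).

(a) P = 0.04347 W  (b) Q = 0.8859 VAR  (c) S = 0.8869 VA  (d) PF = 0.04901 (lagging)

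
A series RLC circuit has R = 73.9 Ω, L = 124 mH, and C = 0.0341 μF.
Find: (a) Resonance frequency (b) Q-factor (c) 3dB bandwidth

Step 1 — Resonance: ω₀ = 1/√(LC) = 1/√(0.124·3.41e-08) = 1.538e+04 rad/s.
Step 2 — f₀ = ω₀/(2π) = 2448 Hz.
Step 3 — Series Q: Q = ω₀L/R = 1.538e+04·0.124/73.9 = 25.8.
Step 4 — Bandwidth: Δω = ω₀/Q = 596 rad/s; BW = Δω/(2π) = 94.85 Hz.

(a) f₀ = 2448 Hz  (b) Q = 25.8  (c) BW = 94.85 Hz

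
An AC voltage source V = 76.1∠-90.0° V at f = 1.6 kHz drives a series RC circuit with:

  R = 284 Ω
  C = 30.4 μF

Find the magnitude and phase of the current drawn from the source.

Step 1 — Angular frequency: ω = 2π·f = 2π·1600 = 1.005e+04 rad/s.
Step 2 — Component impedances:
  R: Z = R = 284 Ω
  C: Z = 1/(jωC) = -j/(ω·C) = 0 - j3.272 Ω
Step 3 — Series combination: Z_total = R + C = 284 - j3.272 Ω = 284∠-0.7° Ω.
Step 4 — Source phasor: V = 76.1∠-90.0° V = 0 - j76.1 V.
Step 5 — Ohm's law: I = V / Z_total = (0 - j76.1) / (284 - j3.272) = 0.003087 - j0.2679 A.
Step 6 — Convert to polar: |I| = 0.2679 A, ∠I = -89.3°.

I = 0.2679∠-89.3° A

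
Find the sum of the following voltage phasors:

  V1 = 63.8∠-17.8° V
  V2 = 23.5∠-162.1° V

Step 1 — Convert each phasor to rectangular form:
  V1 = 63.8·(cos(-17.8°) + j·sin(-17.8°)) = 60.75 - j19.5 V
  V2 = 23.5·(cos(-162.1°) + j·sin(-162.1°)) = -22.36 - j7.223 V
Step 2 — Sum components: V_total = 38.38 - j26.73 V.
Step 3 — Convert to polar: |V_total| = 46.77 V, ∠V_total = -34.8°.

V_total = 46.77∠-34.8° V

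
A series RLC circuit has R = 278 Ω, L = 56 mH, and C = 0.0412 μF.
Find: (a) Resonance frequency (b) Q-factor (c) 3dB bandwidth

Step 1 — Resonance condition Im(Z)=0 gives ω₀ = 1/√(LC).
Step 2 — ω₀ = 1/√(0.056·4.12e-08) = 2.082e+04 rad/s.
Step 3 — f₀ = ω₀/(2π) = 3313 Hz.
Step 4 — Series Q: Q = ω₀L/R = 2.082e+04·0.056/278 = 4.194.
Step 5 — 3dB bandwidth: Δω = ω₀/Q = 4964 rad/s; BW = Δω/(2π) = 790.1 Hz.

(a) f₀ = 3313 Hz  (b) Q = 4.194  (c) BW = 790.1 Hz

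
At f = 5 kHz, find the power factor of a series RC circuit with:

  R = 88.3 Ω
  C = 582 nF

Step 1 — Angular frequency: ω = 2π·f = 2π·5000 = 3.142e+04 rad/s.
Step 2 — Component impedances:
  R: Z = R = 88.3 Ω
  C: Z = 1/(jωC) = -j/(ω·C) = 0 - j54.69 Ω
Step 3 — Series combination: Z_total = R + C = 88.3 - j54.69 Ω = 103.9∠-31.8° Ω.
Step 4 — Power factor: PF = cos(φ) = Re(Z)/|Z| = 88.3/103.87 = 0.8501.
Step 5 — Type: Im(Z) = -54.69 ⇒ leading (phase φ = -31.8°).

PF = 0.8501 (leading, φ = -31.8°)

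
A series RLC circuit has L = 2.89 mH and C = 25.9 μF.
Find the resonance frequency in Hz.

Step 1 — Resonance condition Im(Z)=0 gives ω₀ = 1/√(LC).
Step 2 — ω₀ = 1/√(0.00289·2.59e-05) = 3655 rad/s.
Step 3 — f₀ = ω₀/(2π) = 581.7 Hz.

f₀ = 581.7 Hz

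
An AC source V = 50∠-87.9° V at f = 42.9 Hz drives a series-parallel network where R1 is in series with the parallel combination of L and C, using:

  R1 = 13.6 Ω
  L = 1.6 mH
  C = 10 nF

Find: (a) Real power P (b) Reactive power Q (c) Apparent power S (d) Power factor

Step 1 — Angular frequency: ω = 2π·f = 2π·42.9 = 269.5 rad/s.
Step 2 — Component impedances:
  R1: Z = R = 13.6 Ω
  L: Z = jωL = j·269.5·0.0016 = 0 + j0.4313 Ω
  C: Z = 1/(jωC) = -j/(ω·C) = 0 - j3.71e+05 Ω
Step 3 — Parallel branch: L || C = 1/(1/L + 1/C) = 0 + j0.4313 Ω.
Step 4 — Series with R1: Z_total = R1 + (L || C) = 13.6 + j0.4313 Ω = 13.61∠1.8° Ω.
Step 5 — Source phasor: V = 50∠-87.9° V = 1.832 - j49.97 V.
Step 6 — Current: I = V / Z = 0.01819 - j3.675 A = 3.675∠-89.7° A.
Step 7 — Complex power: S = V·I* = 183.6 + j5.823 VA.
Step 8 — Real power: P = Re(S) = 183.6 W.
Step 9 — Reactive power: Q = Im(S) = 5.823 VAR.
Step 10 — Apparent power: |S| = 183.7 VA.
Step 11 — Power factor: PF = P/|S| = 0.9995 (lagging).

(a) P = 183.6 W  (b) Q = 5.823 VAR  (c) S = 183.7 VA  (d) PF = 0.9995 (lagging)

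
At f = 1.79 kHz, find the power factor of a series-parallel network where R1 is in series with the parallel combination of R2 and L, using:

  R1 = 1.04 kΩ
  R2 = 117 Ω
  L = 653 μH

Step 1 — Angular frequency: ω = 2π·f = 2π·1790 = 1.125e+04 rad/s.
Step 2 — Component impedances:
  R1: Z = R = 1040 Ω
  R2: Z = R = 117 Ω
  L: Z = jωL = j·1.125e+04·0.000653 = 0 + j7.344 Ω
Step 3 — Parallel branch: R2 || L = 1/(1/R2 + 1/L) = 0.4592 + j7.315 Ω.
Step 4 — Series with R1: Z_total = R1 + (R2 || L) = 1040 + j7.315 Ω = 1040∠0.4° Ω.
Step 5 — Power factor: PF = cos(φ) = Re(Z)/|Z| = 1040/1040 = 1.
Step 6 — Type: Im(Z) = 7.315 ⇒ lagging (phase φ = 0.4°).

PF = 1 (lagging, φ = 0.4°)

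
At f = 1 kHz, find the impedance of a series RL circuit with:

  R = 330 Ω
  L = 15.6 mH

Step 1 — Angular frequency: ω = 2π·f = 2π·1000 = 6283 rad/s.
Step 2 — Component impedances:
  R: Z = R = 330 Ω
  L: Z = jωL = j·6283·0.0156 = 0 + j98.02 Ω
Step 3 — Series combination: Z_total = R + L = 330 + j98.02 Ω = 344.2∠16.5° Ω.

Z = 330 + j98.02 Ω = 344.2∠16.5° Ω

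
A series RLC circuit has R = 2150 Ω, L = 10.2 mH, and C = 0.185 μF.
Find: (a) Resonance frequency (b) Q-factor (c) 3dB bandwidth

Step 1 — Resonance condition Im(Z)=0 gives ω₀ = 1/√(LC).
Step 2 — ω₀ = 1/√(0.0102·1.85e-07) = 2.302e+04 rad/s.
Step 3 — f₀ = ω₀/(2π) = 3664 Hz.
Step 4 — Series Q: Q = ω₀L/R = 2.302e+04·0.0102/2150 = 0.1092.
Step 5 — 3dB bandwidth: Δω = ω₀/Q = 2.108e+05 rad/s; BW = Δω/(2π) = 3.355e+04 Hz.

(a) f₀ = 3664 Hz  (b) Q = 0.1092  (c) BW = 3.355e+04 Hz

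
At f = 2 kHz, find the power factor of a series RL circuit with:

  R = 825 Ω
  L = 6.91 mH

Step 1 — Angular frequency: ω = 2π·f = 2π·2000 = 1.257e+04 rad/s.
Step 2 — Component impedances:
  R: Z = R = 825 Ω
  L: Z = jωL = j·1.257e+04·0.00691 = 0 + j86.83 Ω
Step 3 — Series combination: Z_total = R + L = 825 + j86.83 Ω = 829.6∠6.0° Ω.
Step 4 — Power factor: PF = cos(φ) = Re(Z)/|Z| = 825/829.6 = 0.9945.
Step 5 — Type: Im(Z) = 86.83 ⇒ lagging (phase φ = 6.0°).

PF = 0.9945 (lagging, φ = 6.0°)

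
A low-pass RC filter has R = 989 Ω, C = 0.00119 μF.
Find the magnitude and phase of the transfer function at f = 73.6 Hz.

Step 1 — Angular frequency: ω = 2π·73.6 = 462.4 rad/s.
Step 2 — Transfer function: H(jω) = 1/(1 + jωRC).
Step 3 — Denominator: 1 + jωRC = 1 + j·462.4·989·1.19e-09 = 1 + j0.0005443.
Step 4 — H = 1 - j0.0005443.
Step 5 — Magnitude: |H| = 1 (-0.0 dB); phase: φ = -0.0°.

|H| = 1 (-0.0 dB), φ = -0.0°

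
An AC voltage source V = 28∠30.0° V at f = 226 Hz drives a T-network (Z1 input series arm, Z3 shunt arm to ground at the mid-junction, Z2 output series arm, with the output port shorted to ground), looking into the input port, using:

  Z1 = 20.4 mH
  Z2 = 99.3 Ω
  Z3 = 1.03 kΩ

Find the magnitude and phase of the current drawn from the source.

Step 1 — Angular frequency: ω = 2π·f = 2π·226 = 1420 rad/s.
Step 2 — Component impedances:
  Z1: Z = jωL = j·1420·0.0204 = 0 + j28.97 Ω
  Z2: Z = R = 99.3 Ω
  Z3: Z = R = 1030 Ω
Step 3 — With the output port shorted to ground, the output series arm Z2 runs from the junction to ground; the shunt arm Z3 also runs from the junction to ground. They appear in parallel: Z3 || Z2 = 90.57 Ω.
Step 4 — Series with input arm Z1: Z_in = Z1 + (Z3 || Z2) = 90.57 + j28.97 Ω = 95.09∠17.7° Ω.
Step 5 — Source phasor: V = 28∠30.0° V = 24.25 + j14 V.
Step 6 — Ohm's law: I = V / Z_total = (24.25 + j14) / (90.57 + j28.97) = 0.2877 + j0.06255 A.
Step 7 — Convert to polar: |I| = 0.2945 A, ∠I = 12.3°.

I = 0.2945∠12.3° A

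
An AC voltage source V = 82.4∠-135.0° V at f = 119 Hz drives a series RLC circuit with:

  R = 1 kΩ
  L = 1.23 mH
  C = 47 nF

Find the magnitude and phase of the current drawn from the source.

Step 1 — Angular frequency: ω = 2π·f = 2π·119 = 747.7 rad/s.
Step 2 — Component impedances:
  R: Z = R = 1000 Ω
  L: Z = jωL = j·747.7·0.00123 = 0 + j0.9197 Ω
  C: Z = 1/(jωC) = -j/(ω·C) = 0 - j2.846e+04 Ω
Step 3 — Series combination: Z_total = R + L + C = 1000 - j2.846e+04 Ω = 2.847e+04∠-88.0° Ω.
Step 4 — Source phasor: V = 82.4∠-135.0° V = -58.27 - j58.27 V.
Step 5 — Ohm's law: I = V / Z_total = (-58.27 - j58.27) / (1000 - j2.846e+04) = 0.001973 - j0.002117 A.
Step 6 — Convert to polar: |I| = 0.002894 A, ∠I = -47.0°.

I = 0.002894∠-47.0° A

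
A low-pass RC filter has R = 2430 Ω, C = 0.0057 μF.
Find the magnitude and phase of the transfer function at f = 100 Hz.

Step 1 — Angular frequency: ω = 2π·100 = 628.3 rad/s.
Step 2 — Transfer function: H(jω) = 1/(1 + jωRC).
Step 3 — Denominator: 1 + jωRC = 1 + j·628.3·2430·5.7e-09 = 1 + j0.008703.
Step 4 — H = 0.9999 - j0.008702.
Step 5 — Magnitude: |H| = 1 (-0.0 dB); phase: φ = -0.5°.

|H| = 1 (-0.0 dB), φ = -0.5°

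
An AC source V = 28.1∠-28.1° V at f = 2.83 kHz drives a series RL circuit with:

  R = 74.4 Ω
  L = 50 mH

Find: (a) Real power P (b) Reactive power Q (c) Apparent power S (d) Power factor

Step 1 — Angular frequency: ω = 2π·f = 2π·2830 = 1.778e+04 rad/s.
Step 2 — Component impedances:
  R: Z = R = 74.4 Ω
  L: Z = jωL = j·1.778e+04·0.05 = 0 + j889.1 Ω
Step 3 — Series combination: Z_total = R + L = 74.4 + j889.1 Ω = 892.2∠85.2° Ω.
Step 4 — Source phasor: V = 28.1∠-28.1° V = 24.79 - j13.24 V.
Step 5 — Current: I = V / Z = -0.01247 - j0.02892 A = 0.0315∠-113.3° A.
Step 6 — Complex power: S = V·I* = 0.0738 + j0.882 VA.
Step 7 — Real power: P = Re(S) = 0.0738 W.
Step 8 — Reactive power: Q = Im(S) = 0.882 VAR.
Step 9 — Apparent power: |S| = 0.885 VA.
Step 10 — Power factor: PF = P/|S| = 0.08339 (lagging).

(a) P = 0.0738 W  (b) Q = 0.882 VAR  (c) S = 0.885 VA  (d) PF = 0.08339 (lagging)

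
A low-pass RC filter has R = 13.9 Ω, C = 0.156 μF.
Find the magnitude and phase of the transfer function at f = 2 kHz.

Step 1 — Angular frequency: ω = 2π·2000 = 1.257e+04 rad/s.
Step 2 — Transfer function: H(jω) = 1/(1 + jωRC).
Step 3 — Denominator: 1 + jωRC = 1 + j·1.257e+04·13.9·1.56e-07 = 1 + j0.02725.
Step 4 — H = 0.9993 - j0.02723.
Step 5 — Magnitude: |H| = 0.9996 (-0.0 dB); phase: φ = -1.6°.

|H| = 0.9996 (-0.0 dB), φ = -1.6°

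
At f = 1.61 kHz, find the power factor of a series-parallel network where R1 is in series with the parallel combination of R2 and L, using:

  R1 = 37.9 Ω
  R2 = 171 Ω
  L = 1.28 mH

Step 1 — Angular frequency: ω = 2π·f = 2π·1610 = 1.012e+04 rad/s.
Step 2 — Component impedances:
  R1: Z = R = 37.9 Ω
  R2: Z = R = 171 Ω
  L: Z = jωL = j·1.012e+04·0.00128 = 0 + j12.95 Ω
Step 3 — Parallel branch: R2 || L = 1/(1/R2 + 1/L) = 0.9749 + j12.87 Ω.
Step 4 — Series with R1: Z_total = R1 + (R2 || L) = 38.87 + j12.87 Ω = 40.95∠18.3° Ω.
Step 5 — Power factor: PF = cos(φ) = Re(Z)/|Z| = 38.875/40.951 = 0.9493.
Step 6 — Type: Im(Z) = 12.87 ⇒ lagging (phase φ = 18.3°).

PF = 0.9493 (lagging, φ = 18.3°)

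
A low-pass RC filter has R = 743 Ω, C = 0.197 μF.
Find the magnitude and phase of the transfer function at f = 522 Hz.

Step 1 — Angular frequency: ω = 2π·522 = 3280 rad/s.
Step 2 — Transfer function: H(jω) = 1/(1 + jωRC).
Step 3 — Denominator: 1 + jωRC = 1 + j·3280·743·1.97e-07 = 1 + j0.4801.
Step 4 — H = 0.8127 - j0.3902.
Step 5 — Magnitude: |H| = 0.9015 (-0.9 dB); phase: φ = -25.6°.

|H| = 0.9015 (-0.9 dB), φ = -25.6°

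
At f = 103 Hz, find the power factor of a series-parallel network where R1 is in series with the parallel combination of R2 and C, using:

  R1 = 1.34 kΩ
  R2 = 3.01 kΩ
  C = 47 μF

Step 1 — Angular frequency: ω = 2π·f = 2π·103 = 647.2 rad/s.
Step 2 — Component impedances:
  R1: Z = R = 1340 Ω
  R2: Z = R = 3010 Ω
  C: Z = 1/(jωC) = -j/(ω·C) = 0 - j32.88 Ω
Step 3 — Parallel branch: R2 || C = 1/(1/R2 + 1/C) = 0.359 - j32.87 Ω.
Step 4 — Series with R1: Z_total = R1 + (R2 || C) = 1340 - j32.87 Ω = 1341∠-1.4° Ω.
Step 5 — Power factor: PF = cos(φ) = Re(Z)/|Z| = 1340.4/1340.8 = 0.9997.
Step 6 — Type: Im(Z) = -32.87 ⇒ leading (phase φ = -1.4°).

PF = 0.9997 (leading, φ = -1.4°)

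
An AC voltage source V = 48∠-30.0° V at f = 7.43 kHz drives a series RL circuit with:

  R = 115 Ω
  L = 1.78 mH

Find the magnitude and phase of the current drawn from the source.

Step 1 — Angular frequency: ω = 2π·f = 2π·7430 = 4.668e+04 rad/s.
Step 2 — Component impedances:
  R: Z = R = 115 Ω
  L: Z = jωL = j·4.668e+04·0.00178 = 0 + j83.1 Ω
Step 3 — Series combination: Z_total = R + L = 115 + j83.1 Ω = 141.9∠35.9° Ω.
Step 4 — Source phasor: V = 48∠-30.0° V = 41.57 - j24 V.
Step 5 — Ohm's law: I = V / Z_total = (41.57 - j24) / (115 + j83.1) = 0.1384 - j0.3087 A.
Step 6 — Convert to polar: |I| = 0.3383 A, ∠I = -65.9°.

I = 0.3383∠-65.9° A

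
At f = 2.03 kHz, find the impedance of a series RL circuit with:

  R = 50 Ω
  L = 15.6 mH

Step 1 — Angular frequency: ω = 2π·f = 2π·2030 = 1.275e+04 rad/s.
Step 2 — Component impedances:
  R: Z = R = 50 Ω
  L: Z = jωL = j·1.275e+04·0.0156 = 0 + j199 Ω
Step 3 — Series combination: Z_total = R + L = 50 + j199 Ω = 205.2∠75.9° Ω.

Z = 50 + j199 Ω = 205.2∠75.9° Ω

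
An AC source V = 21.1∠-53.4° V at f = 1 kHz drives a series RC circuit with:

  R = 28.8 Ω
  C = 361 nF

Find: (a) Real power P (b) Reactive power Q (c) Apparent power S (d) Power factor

Step 1 — Angular frequency: ω = 2π·f = 2π·1000 = 6283 rad/s.
Step 2 — Component impedances:
  R: Z = R = 28.8 Ω
  C: Z = 1/(jωC) = -j/(ω·C) = 0 - j440.9 Ω
Step 3 — Series combination: Z_total = R + C = 28.8 - j440.9 Ω = 441.8∠-86.3° Ω.
Step 4 — Source phasor: V = 21.1∠-53.4° V = 12.58 - j16.94 V.
Step 5 — Current: I = V / Z = 0.04012 + j0.02591 A = 0.04776∠32.9° A.
Step 6 — Complex power: S = V·I* = 0.06569 - j1.006 VA.
Step 7 — Real power: P = Re(S) = 0.06569 W.
Step 8 — Reactive power: Q = Im(S) = -1.006 VAR.
Step 9 — Apparent power: |S| = 1.008 VA.
Step 10 — Power factor: PF = P/|S| = 0.06519 (leading).

(a) P = 0.06569 W  (b) Q = -1.006 VAR  (c) S = 1.008 VA  (d) PF = 0.06519 (leading)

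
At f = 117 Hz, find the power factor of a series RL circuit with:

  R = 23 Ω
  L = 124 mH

Step 1 — Angular frequency: ω = 2π·f = 2π·117 = 735.1 rad/s.
Step 2 — Component impedances:
  R: Z = R = 23 Ω
  L: Z = jωL = j·735.1·0.124 = 0 + j91.16 Ω
Step 3 — Series combination: Z_total = R + L = 23 + j91.16 Ω = 94.01∠75.8° Ω.
Step 4 — Power factor: PF = cos(φ) = Re(Z)/|Z| = 23/94.013 = 0.2446.
Step 5 — Type: Im(Z) = 91.16 ⇒ lagging (phase φ = 75.8°).

PF = 0.2446 (lagging, φ = 75.8°)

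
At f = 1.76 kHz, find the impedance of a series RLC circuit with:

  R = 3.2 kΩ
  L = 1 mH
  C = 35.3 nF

Step 1 — Angular frequency: ω = 2π·f = 2π·1760 = 1.106e+04 rad/s.
Step 2 — Component impedances:
  R: Z = R = 3200 Ω
  L: Z = jωL = j·1.106e+04·0.001 = 0 + j11.06 Ω
  C: Z = 1/(jωC) = -j/(ω·C) = 0 - j2562 Ω
Step 3 — Series combination: Z_total = R + L + C = 3200 - j2551 Ω = 4092∠-38.6° Ω.

Z = 3200 - j2551 Ω = 4092∠-38.6° Ω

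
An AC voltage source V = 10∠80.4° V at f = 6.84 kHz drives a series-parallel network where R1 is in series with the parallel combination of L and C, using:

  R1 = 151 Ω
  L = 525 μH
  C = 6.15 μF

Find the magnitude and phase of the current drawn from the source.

Step 1 — Angular frequency: ω = 2π·f = 2π·6840 = 4.298e+04 rad/s.
Step 2 — Component impedances:
  R1: Z = R = 151 Ω
  L: Z = jωL = j·4.298e+04·0.000525 = 0 + j22.56 Ω
  C: Z = 1/(jωC) = -j/(ω·C) = 0 - j3.783 Ω
Step 3 — Parallel branch: L || C = 1/(1/L + 1/C) = 0 - j4.546 Ω.
Step 4 — Series with R1: Z_total = R1 + (L || C) = 151 - j4.546 Ω = 151.1∠-1.7° Ω.
Step 5 — Source phasor: V = 10∠80.4° V = 1.668 + j9.86 V.
Step 6 — Ohm's law: I = V / Z_total = (1.668 + j9.86) / (151 - j4.546) = 0.00907 + j0.06557 A.
Step 7 — Convert to polar: |I| = 0.0662 A, ∠I = 82.1°.

I = 0.0662∠82.1° A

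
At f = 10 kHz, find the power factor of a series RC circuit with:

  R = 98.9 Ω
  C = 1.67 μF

Step 1 — Angular frequency: ω = 2π·f = 2π·1e+04 = 6.283e+04 rad/s.
Step 2 — Component impedances:
  R: Z = R = 98.9 Ω
  C: Z = 1/(jωC) = -j/(ω·C) = 0 - j9.53 Ω
Step 3 — Series combination: Z_total = R + C = 98.9 - j9.53 Ω = 99.36∠-5.5° Ω.
Step 4 — Power factor: PF = cos(φ) = Re(Z)/|Z| = 98.9/99.36 = 0.9954.
Step 5 — Type: Im(Z) = -9.53 ⇒ leading (phase φ = -5.5°).

PF = 0.9954 (leading, φ = -5.5°)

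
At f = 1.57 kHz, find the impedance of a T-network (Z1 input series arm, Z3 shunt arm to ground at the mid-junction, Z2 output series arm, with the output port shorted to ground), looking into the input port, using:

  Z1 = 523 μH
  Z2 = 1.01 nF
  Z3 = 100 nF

Step 1 — Angular frequency: ω = 2π·f = 2π·1570 = 9865 rad/s.
Step 2 — Component impedances:
  Z1: Z = jωL = j·9865·0.000523 = 0 + j5.159 Ω
  Z2: Z = 1/(jωC) = -j/(ω·C) = 0 - j1.004e+05 Ω
  Z3: Z = 1/(jωC) = -j/(ω·C) = 0 - j1014 Ω
Step 3 — With the output port shorted to ground, the output series arm Z2 runs from the junction to ground; the shunt arm Z3 also runs from the junction to ground. They appear in parallel: Z3 || Z2 = 0 - j1004 Ω.
Step 4 — Series with input arm Z1: Z_in = Z1 + (Z3 || Z2) = 0 - j998.4 Ω = 998.4∠-90.0° Ω.

Z = 0 - j998.4 Ω = 998.4∠-90.0° Ω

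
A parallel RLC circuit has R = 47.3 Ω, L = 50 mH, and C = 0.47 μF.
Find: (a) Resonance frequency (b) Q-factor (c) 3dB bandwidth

Step 1 — Resonance: ω₀ = 1/√(LC) = 1/√(0.05·4.7e-07) = 6523 rad/s.
Step 2 — f₀ = ω₀/(2π) = 1038 Hz.
Step 3 — Parallel Q: Q = R/(ω₀L) = 47.3/(6523·0.05) = 0.145.
Step 4 — Bandwidth: Δω = ω₀/Q = 4.498e+04 rad/s; BW = Δω/(2π) = 7159 Hz.

(a) f₀ = 1038 Hz  (b) Q = 0.145  (c) BW = 7159 Hz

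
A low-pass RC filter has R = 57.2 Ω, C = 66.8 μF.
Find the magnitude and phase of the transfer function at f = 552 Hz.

Step 1 — Angular frequency: ω = 2π·552 = 3468 rad/s.
Step 2 — Transfer function: H(jω) = 1/(1 + jωRC).
Step 3 — Denominator: 1 + jωRC = 1 + j·3468·57.2·6.68e-05 = 1 + j13.25.
Step 4 — H = 0.005662 - j0.07503.
Step 5 — Magnitude: |H| = 0.07524 (-22.5 dB); phase: φ = -85.7°.

|H| = 0.07524 (-22.5 dB), φ = -85.7°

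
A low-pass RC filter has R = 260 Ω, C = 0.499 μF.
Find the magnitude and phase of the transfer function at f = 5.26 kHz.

Step 1 — Angular frequency: ω = 2π·5260 = 3.305e+04 rad/s.
Step 2 — Transfer function: H(jω) = 1/(1 + jωRC).
Step 3 — Denominator: 1 + jωRC = 1 + j·3.305e+04·260·4.99e-07 = 1 + j4.288.
Step 4 — H = 0.05158 - j0.2212.
Step 5 — Magnitude: |H| = 0.2271 (-12.9 dB); phase: φ = -76.9°.

|H| = 0.2271 (-12.9 dB), φ = -76.9°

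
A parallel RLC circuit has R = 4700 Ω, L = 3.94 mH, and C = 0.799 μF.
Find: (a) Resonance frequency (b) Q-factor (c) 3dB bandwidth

Step 1 — Resonance: ω₀ = 1/√(LC) = 1/√(0.00394·7.99e-07) = 1.782e+04 rad/s.
Step 2 — f₀ = ω₀/(2π) = 2837 Hz.
Step 3 — Parallel Q: Q = R/(ω₀L) = 4700/(1.782e+04·0.00394) = 66.93.
Step 4 — Bandwidth: Δω = ω₀/Q = 266.3 rad/s; BW = Δω/(2π) = 42.38 Hz.

(a) f₀ = 2837 Hz  (b) Q = 66.93  (c) BW = 42.38 Hz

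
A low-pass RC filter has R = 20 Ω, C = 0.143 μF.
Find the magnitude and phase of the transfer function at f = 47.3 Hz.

Step 1 — Angular frequency: ω = 2π·47.3 = 297.2 rad/s.
Step 2 — Transfer function: H(jω) = 1/(1 + jωRC).
Step 3 — Denominator: 1 + jωRC = 1 + j·297.2·20·1.43e-07 = 1 + j0.00085.
Step 4 — H = 1 - j0.00085.
Step 5 — Magnitude: |H| = 1 (-0.0 dB); phase: φ = -0.0°.

|H| = 1 (-0.0 dB), φ = -0.0°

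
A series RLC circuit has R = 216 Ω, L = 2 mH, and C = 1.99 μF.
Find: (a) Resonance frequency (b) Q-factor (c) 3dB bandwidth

Step 1 — Resonance condition Im(Z)=0 gives ω₀ = 1/√(LC).
Step 2 — ω₀ = 1/√(0.002·1.99e-06) = 1.585e+04 rad/s.
Step 3 — f₀ = ω₀/(2π) = 2523 Hz.
Step 4 — Series Q: Q = ω₀L/R = 1.585e+04·0.002/216 = 0.1468.
Step 5 — 3dB bandwidth: Δω = ω₀/Q = 1.08e+05 rad/s; BW = Δω/(2π) = 1.719e+04 Hz.

(a) f₀ = 2523 Hz  (b) Q = 0.1468  (c) BW = 1.719e+04 Hz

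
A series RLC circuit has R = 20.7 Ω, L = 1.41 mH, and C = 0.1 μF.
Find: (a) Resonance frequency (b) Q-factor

Step 1 — Resonance condition Im(Z)=0 gives ω₀ = 1/√(LC).
Step 2 — ω₀ = 1/√(0.00141·1e-07) = 8.422e+04 rad/s.
Step 3 — f₀ = ω₀/(2π) = 1.34e+04 Hz.
Step 4 — Series Q: Q = ω₀L/R = 8.422e+04·0.00141/20.7 = 5.736.

(a) f₀ = 1.34e+04 Hz  (b) Q = 5.736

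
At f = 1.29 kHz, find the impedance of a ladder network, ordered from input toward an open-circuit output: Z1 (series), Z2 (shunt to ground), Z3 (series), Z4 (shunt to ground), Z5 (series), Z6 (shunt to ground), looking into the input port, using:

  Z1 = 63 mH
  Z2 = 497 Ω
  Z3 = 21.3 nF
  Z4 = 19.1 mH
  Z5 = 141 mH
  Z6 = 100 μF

Step 1 — Angular frequency: ω = 2π·f = 2π·1290 = 8105 rad/s.
Step 2 — Component impedances:
  Z1: Z = jωL = j·8105·0.063 = 0 + j510.6 Ω
  Z2: Z = R = 497 Ω
  Z3: Z = 1/(jωC) = -j/(ω·C) = 0 - j5792 Ω
  Z4: Z = jωL = j·8105·0.0191 = 0 + j154.8 Ω
  Z5: Z = jωL = j·8105·0.141 = 0 + j1143 Ω
  Z6: Z = 1/(jωC) = -j/(ω·C) = 0 - j1.234 Ω
Step 3 — Ladder network (open output): work backward from the far end, alternating series and parallel combinations. Z_in = 493.2 + j467.3 Ω = 679.4∠43.5° Ω.

Z = 493.2 + j467.3 Ω = 679.4∠43.5° Ω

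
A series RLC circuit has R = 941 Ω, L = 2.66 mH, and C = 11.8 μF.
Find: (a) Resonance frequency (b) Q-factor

Step 1 — Resonance condition Im(Z)=0 gives ω₀ = 1/√(LC).
Step 2 — ω₀ = 1/√(0.00266·1.18e-05) = 5644 rad/s.
Step 3 — f₀ = ω₀/(2π) = 898.3 Hz.
Step 4 — Series Q: Q = ω₀L/R = 5644·0.00266/941 = 0.01596.

(a) f₀ = 898.3 Hz  (b) Q = 0.01596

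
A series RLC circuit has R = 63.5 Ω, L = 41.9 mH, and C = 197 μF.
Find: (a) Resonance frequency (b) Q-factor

Step 1 — Resonance condition Im(Z)=0 gives ω₀ = 1/√(LC).
Step 2 — ω₀ = 1/√(0.0419·0.000197) = 348.1 rad/s.
Step 3 — f₀ = ω₀/(2π) = 55.4 Hz.
Step 4 — Series Q: Q = ω₀L/R = 348.1·0.0419/63.5 = 0.2297.

(a) f₀ = 55.4 Hz  (b) Q = 0.2297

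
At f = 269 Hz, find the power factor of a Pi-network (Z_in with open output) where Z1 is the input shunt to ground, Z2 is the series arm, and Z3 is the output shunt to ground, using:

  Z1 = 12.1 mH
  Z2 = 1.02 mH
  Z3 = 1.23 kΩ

Step 1 — Angular frequency: ω = 2π·f = 2π·269 = 1690 rad/s.
Step 2 — Component impedances:
  Z1: Z = jωL = j·1690·0.0121 = 0 + j20.45 Ω
  Z2: Z = jωL = j·1690·0.00102 = 0 + j1.724 Ω
  Z3: Z = R = 1230 Ω
Step 3 — With open output, the series arm Z2 and the output shunt Z3 appear in series to ground: Z2 + Z3 = 1230 + j1.724 Ω.
Step 4 — Parallel with input shunt Z1: Z_in = Z1 || (Z2 + Z3) = 0.3399 + j20.45 Ω = 20.45∠89.0° Ω.
Step 5 — Power factor: PF = cos(φ) = Re(Z)/|Z| = 0.3399/20.45 = 0.01662.
Step 6 — Type: Im(Z) = 20.45 ⇒ lagging (phase φ = 89.0°).

PF = 0.01662 (lagging, φ = 89.0°)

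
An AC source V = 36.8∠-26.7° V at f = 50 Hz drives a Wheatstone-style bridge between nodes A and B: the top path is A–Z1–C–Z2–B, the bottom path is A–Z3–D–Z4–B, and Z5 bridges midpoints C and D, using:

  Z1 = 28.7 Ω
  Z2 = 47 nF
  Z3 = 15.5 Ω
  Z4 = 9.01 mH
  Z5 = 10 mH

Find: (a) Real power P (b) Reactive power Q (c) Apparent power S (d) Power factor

Step 1 — Angular frequency: ω = 2π·f = 2π·50 = 314.2 rad/s.
Step 2 — Component impedances:
  Z1: Z = R = 28.7 Ω
  Z2: Z = 1/(jωC) = -j/(ω·C) = 0 - j6.773e+04 Ω
  Z3: Z = R = 15.5 Ω
  Z4: Z = jωL = j·314.2·0.00901 = 0 + j2.831 Ω
  Z5: Z = jωL = j·314.2·0.01 = 0 + j3.142 Ω
Step 3 — Bridge requires nodal analysis (the Z5 bridge couples midpoints C and D, so the two paths cannot be reduced to a simple series/parallel combination). Setting node B to ground and injecting 1 A at node A, the 3-node admittance system at A, C, D solves to V_A = Z_AB = 10.09 + j3.215 Ω = 10.59∠17.7° Ω.
Step 4 — Source phasor: V = 36.8∠-26.7° V = 32.88 - j16.53 V.
Step 5 — Current: I = V / Z = 2.484 - j2.43 A = 3.474∠-44.4° A.
Step 6 — Complex power: S = V·I* = 121.8 + j38.81 VA.
Step 7 — Real power: P = Re(S) = 121.8 W.
Step 8 — Reactive power: Q = Im(S) = 38.81 VAR.
Step 9 — Apparent power: |S| = 127.9 VA.
Step 10 — Power factor: PF = P/|S| = 0.9528 (lagging).

(a) P = 121.8 W  (b) Q = 38.81 VAR  (c) S = 127.9 VA  (d) PF = 0.9528 (lagging)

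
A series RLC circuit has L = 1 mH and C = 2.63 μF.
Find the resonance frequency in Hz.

Step 1 — Resonance condition Im(Z)=0 gives ω₀ = 1/√(LC).
Step 2 — ω₀ = 1/√(0.001·2.63e-06) = 1.95e+04 rad/s.
Step 3 — f₀ = ω₀/(2π) = 3103 Hz.

f₀ = 3103 Hz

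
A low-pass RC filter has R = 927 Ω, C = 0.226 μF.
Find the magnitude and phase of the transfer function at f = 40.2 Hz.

Step 1 — Angular frequency: ω = 2π·40.2 = 252.6 rad/s.
Step 2 — Transfer function: H(jω) = 1/(1 + jωRC).
Step 3 — Denominator: 1 + jωRC = 1 + j·252.6·927·2.26e-07 = 1 + j0.05292.
Step 4 — H = 0.9972 - j0.05277.
Step 5 — Magnitude: |H| = 0.9986 (-0.0 dB); phase: φ = -3.0°.

|H| = 0.9986 (-0.0 dB), φ = -3.0°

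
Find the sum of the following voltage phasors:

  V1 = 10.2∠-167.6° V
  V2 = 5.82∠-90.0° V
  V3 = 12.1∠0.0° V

Step 1 — Convert each phasor to rectangular form:
  V1 = 10.2·(cos(-167.6°) + j·sin(-167.6°)) = -9.962 - j2.19 V
  V2 = 5.82·(cos(-90.0°) + j·sin(-90.0°)) = 0 - j5.82 V
  V3 = 12.1·(cos(0.0°) + j·sin(0.0°)) = 12.1 V
Step 2 — Sum components: V_total = 2.138 - j8.01 V.
Step 3 — Convert to polar: |V_total| = 8.291 V, ∠V_total = -75.1°.

V_total = 8.291∠-75.1° V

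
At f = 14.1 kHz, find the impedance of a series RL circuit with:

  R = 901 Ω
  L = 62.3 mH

Step 1 — Angular frequency: ω = 2π·f = 2π·1.41e+04 = 8.859e+04 rad/s.
Step 2 — Component impedances:
  R: Z = R = 901 Ω
  L: Z = jωL = j·8.859e+04·0.0623 = 0 + j5519 Ω
Step 3 — Series combination: Z_total = R + L = 901 + j5519 Ω = 5592∠80.7° Ω.

Z = 901 + j5519 Ω = 5592∠80.7° Ω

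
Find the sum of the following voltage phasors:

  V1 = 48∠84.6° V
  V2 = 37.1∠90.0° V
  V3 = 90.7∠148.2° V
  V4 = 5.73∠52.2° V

Step 1 — Convert each phasor to rectangular form:
  V1 = 48·(cos(84.6°) + j·sin(84.6°)) = 4.517 + j47.79 V
  V2 = 37.1·(cos(90.0°) + j·sin(90.0°)) = 0 + j37.1 V
  V3 = 90.7·(cos(148.2°) + j·sin(148.2°)) = -77.09 + j47.79 V
  V4 = 5.73·(cos(52.2°) + j·sin(52.2°)) = 3.512 + j4.528 V
Step 2 — Sum components: V_total = -69.06 + j137.2 V.
Step 3 — Convert to polar: |V_total| = 153.6 V, ∠V_total = 116.7°.

V_total = 153.6∠116.7° V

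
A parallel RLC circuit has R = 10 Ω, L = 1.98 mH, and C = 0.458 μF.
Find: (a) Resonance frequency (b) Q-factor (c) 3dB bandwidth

Step 1 — Resonance: ω₀ = 1/√(LC) = 1/√(0.00198·4.58e-07) = 3.321e+04 rad/s.
Step 2 — f₀ = ω₀/(2π) = 5285 Hz.
Step 3 — Parallel Q: Q = R/(ω₀L) = 10/(3.321e+04·0.00198) = 0.1521.
Step 4 — Bandwidth: Δω = ω₀/Q = 2.183e+05 rad/s; BW = Δω/(2π) = 3.475e+04 Hz.

(a) f₀ = 5285 Hz  (b) Q = 0.1521  (c) BW = 3.475e+04 Hz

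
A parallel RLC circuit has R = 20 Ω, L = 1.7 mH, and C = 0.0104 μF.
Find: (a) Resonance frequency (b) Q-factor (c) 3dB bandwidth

Step 1 — Resonance: ω₀ = 1/√(LC) = 1/√(0.0017·1.04e-08) = 2.378e+05 rad/s.
Step 2 — f₀ = ω₀/(2π) = 3.785e+04 Hz.
Step 3 — Parallel Q: Q = R/(ω₀L) = 20/(2.378e+05·0.0017) = 0.04947.
Step 4 — Bandwidth: Δω = ω₀/Q = 4.808e+06 rad/s; BW = Δω/(2π) = 7.652e+05 Hz.

(a) f₀ = 3.785e+04 Hz  (b) Q = 0.04947  (c) BW = 7.652e+05 Hz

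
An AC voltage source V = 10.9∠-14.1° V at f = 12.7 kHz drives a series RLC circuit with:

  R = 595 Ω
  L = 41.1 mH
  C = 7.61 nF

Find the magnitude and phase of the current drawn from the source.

Step 1 — Angular frequency: ω = 2π·f = 2π·1.27e+04 = 7.98e+04 rad/s.
Step 2 — Component impedances:
  R: Z = R = 595 Ω
  L: Z = jωL = j·7.98e+04·0.0411 = 0 + j3280 Ω
  C: Z = 1/(jωC) = -j/(ω·C) = 0 - j1647 Ω
Step 3 — Series combination: Z_total = R + L + C = 595 + j1633 Ω = 1738∠70.0° Ω.
Step 4 — Source phasor: V = 10.9∠-14.1° V = 10.57 - j2.655 V.
Step 5 — Ohm's law: I = V / Z_total = (10.57 - j2.655) / (595 + j1633) = 0.000647 - j0.006238 A.
Step 6 — Convert to polar: |I| = 0.006272 A, ∠I = -84.1°.

I = 0.006272∠-84.1° A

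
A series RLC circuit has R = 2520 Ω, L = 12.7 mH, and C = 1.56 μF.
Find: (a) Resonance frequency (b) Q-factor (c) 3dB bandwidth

Step 1 — Resonance: ω₀ = 1/√(LC) = 1/√(0.0127·1.56e-06) = 7105 rad/s.
Step 2 — f₀ = ω₀/(2π) = 1131 Hz.
Step 3 — Series Q: Q = ω₀L/R = 7105·0.0127/2520 = 0.0358.
Step 4 — Bandwidth: Δω = ω₀/Q = 1.984e+05 rad/s; BW = Δω/(2π) = 3.158e+04 Hz.

(a) f₀ = 1131 Hz  (b) Q = 0.0358  (c) BW = 3.158e+04 Hz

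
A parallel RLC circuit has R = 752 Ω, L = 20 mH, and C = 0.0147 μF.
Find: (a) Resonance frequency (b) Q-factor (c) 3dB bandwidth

Step 1 — Resonance: ω₀ = 1/√(LC) = 1/√(0.02·1.47e-08) = 5.832e+04 rad/s.
Step 2 — f₀ = ω₀/(2π) = 9282 Hz.
Step 3 — Parallel Q: Q = R/(ω₀L) = 752/(5.832e+04·0.02) = 0.6447.
Step 4 — Bandwidth: Δω = ω₀/Q = 9.046e+04 rad/s; BW = Δω/(2π) = 1.44e+04 Hz.

(a) f₀ = 9282 Hz  (b) Q = 0.6447  (c) BW = 1.44e+04 Hz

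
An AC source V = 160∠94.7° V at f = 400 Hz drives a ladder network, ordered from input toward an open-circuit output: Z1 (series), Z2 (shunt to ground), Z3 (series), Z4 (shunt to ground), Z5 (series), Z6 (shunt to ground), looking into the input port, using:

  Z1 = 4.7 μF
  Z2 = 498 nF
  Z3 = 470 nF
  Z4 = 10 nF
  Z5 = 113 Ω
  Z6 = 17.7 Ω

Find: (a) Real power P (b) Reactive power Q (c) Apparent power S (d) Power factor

Step 1 — Angular frequency: ω = 2π·f = 2π·400 = 2513 rad/s.
Step 2 — Component impedances:
  Z1: Z = 1/(jωC) = -j/(ω·C) = 0 - j84.66 Ω
  Z2: Z = 1/(jωC) = -j/(ω·C) = 0 - j799 Ω
  Z3: Z = 1/(jωC) = -j/(ω·C) = 0 - j846.6 Ω
  Z4: Z = 1/(jωC) = -j/(ω·C) = 0 - j3.979e+04 Ω
  Z5: Z = R = 113 Ω
  Z6: Z = R = 17.7 Ω
Step 3 — Ladder network (open output): work backward from the far end, alternating series and parallel combinations. Z_in = 30.6 - j498.2 Ω = 499.2∠-86.5° Ω.
Step 4 — Source phasor: V = 160∠94.7° V = -13.11 + j159.5 V.
Step 5 — Current: I = V / Z = -0.3205 - j0.00663 A = 0.3205∠-178.8° A.
Step 6 — Complex power: S = V·I* = 3.144 - j51.19 VA.
Step 7 — Real power: P = Re(S) = 3.144 W.
Step 8 — Reactive power: Q = Im(S) = -51.19 VAR.
Step 9 — Apparent power: |S| = 51.29 VA.
Step 10 — Power factor: PF = P/|S| = 0.06131 (leading).

(a) P = 3.144 W  (b) Q = -51.19 VAR  (c) S = 51.29 VA  (d) PF = 0.06131 (leading)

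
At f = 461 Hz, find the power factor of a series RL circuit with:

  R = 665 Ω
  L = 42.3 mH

Step 1 — Angular frequency: ω = 2π·f = 2π·461 = 2897 rad/s.
Step 2 — Component impedances:
  R: Z = R = 665 Ω
  L: Z = jωL = j·2897·0.0423 = 0 + j122.5 Ω
Step 3 — Series combination: Z_total = R + L = 665 + j122.5 Ω = 676.2∠10.4° Ω.
Step 4 — Power factor: PF = cos(φ) = Re(Z)/|Z| = 665/676.2 = 0.9834.
Step 5 — Type: Im(Z) = 122.5 ⇒ lagging (phase φ = 10.4°).

PF = 0.9834 (lagging, φ = 10.4°)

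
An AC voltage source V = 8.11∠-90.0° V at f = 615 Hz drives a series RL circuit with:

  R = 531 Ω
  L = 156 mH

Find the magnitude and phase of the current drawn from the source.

Step 1 — Angular frequency: ω = 2π·f = 2π·615 = 3864 rad/s.
Step 2 — Component impedances:
  R: Z = R = 531 Ω
  L: Z = jωL = j·3864·0.156 = 0 + j602.8 Ω
Step 3 — Series combination: Z_total = R + L = 531 + j602.8 Ω = 803.3∠48.6° Ω.
Step 4 — Source phasor: V = 8.11∠-90.0° V = 0 - j8.11 V.
Step 5 — Ohm's law: I = V / Z_total = (0 - j8.11) / (531 + j602.8) = -0.007576 - j0.006673 A.
Step 6 — Convert to polar: |I| = 0.0101 A, ∠I = -138.6°.

I = 0.0101∠-138.6° A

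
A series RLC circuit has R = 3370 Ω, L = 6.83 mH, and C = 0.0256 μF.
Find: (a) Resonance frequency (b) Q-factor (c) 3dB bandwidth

Step 1 — Resonance: ω₀ = 1/√(LC) = 1/√(0.00683·2.56e-08) = 7.563e+04 rad/s.
Step 2 — f₀ = ω₀/(2π) = 1.204e+04 Hz.
Step 3 — Series Q: Q = ω₀L/R = 7.563e+04·0.00683/3370 = 0.1533.
Step 4 — Bandwidth: Δω = ω₀/Q = 4.934e+05 rad/s; BW = Δω/(2π) = 7.853e+04 Hz.

(a) f₀ = 1.204e+04 Hz  (b) Q = 0.1533  (c) BW = 7.853e+04 Hz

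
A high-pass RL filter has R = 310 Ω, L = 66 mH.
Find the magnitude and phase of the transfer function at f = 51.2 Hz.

Step 1 — Angular frequency: ω = 2π·51.2 = 321.7 rad/s.
Step 2 — Transfer function: H(jω) = jωL/(R + jωL).
Step 3 — Numerator jωL = j·21.23; denominator R + jωL = 310 + j21.23.
Step 4 — H = 0.004669 + j0.06817.
Step 5 — Magnitude: |H| = 0.06833 (-23.3 dB); phase: φ = 86.1°.

|H| = 0.06833 (-23.3 dB), φ = 86.1°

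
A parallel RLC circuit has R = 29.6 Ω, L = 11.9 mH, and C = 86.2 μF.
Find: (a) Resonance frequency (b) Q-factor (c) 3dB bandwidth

Step 1 — Resonance: ω₀ = 1/√(LC) = 1/√(0.0119·8.62e-05) = 987.4 rad/s.
Step 2 — f₀ = ω₀/(2π) = 157.1 Hz.
Step 3 — Parallel Q: Q = R/(ω₀L) = 29.6/(987.4·0.0119) = 2.519.
Step 4 — Bandwidth: Δω = ω₀/Q = 391.9 rad/s; BW = Δω/(2π) = 62.38 Hz.

(a) f₀ = 157.1 Hz  (b) Q = 2.519  (c) BW = 62.38 Hz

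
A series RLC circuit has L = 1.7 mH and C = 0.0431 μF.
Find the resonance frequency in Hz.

Step 1 — Resonance condition Im(Z)=0 gives ω₀ = 1/√(LC).
Step 2 — ω₀ = 1/√(0.0017·4.31e-08) = 1.168e+05 rad/s.
Step 3 — f₀ = ω₀/(2π) = 1.859e+04 Hz.

f₀ = 1.859e+04 Hz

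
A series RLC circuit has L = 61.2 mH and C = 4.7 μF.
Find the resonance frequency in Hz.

Step 1 — Resonance condition Im(Z)=0 gives ω₀ = 1/√(LC).
Step 2 — ω₀ = 1/√(0.0612·4.7e-06) = 1865 rad/s.
Step 3 — f₀ = ω₀/(2π) = 296.8 Hz.

f₀ = 296.8 Hz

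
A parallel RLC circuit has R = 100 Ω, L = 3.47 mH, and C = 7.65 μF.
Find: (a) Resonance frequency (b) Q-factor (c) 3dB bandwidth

Step 1 — Resonance: ω₀ = 1/√(LC) = 1/√(0.00347·7.65e-06) = 6138 rad/s.
Step 2 — f₀ = ω₀/(2π) = 976.8 Hz.
Step 3 — Parallel Q: Q = R/(ω₀L) = 100/(6138·0.00347) = 4.695.
Step 4 — Bandwidth: Δω = ω₀/Q = 1307 rad/s; BW = Δω/(2π) = 208 Hz.

(a) f₀ = 976.8 Hz  (b) Q = 4.695  (c) BW = 208 Hz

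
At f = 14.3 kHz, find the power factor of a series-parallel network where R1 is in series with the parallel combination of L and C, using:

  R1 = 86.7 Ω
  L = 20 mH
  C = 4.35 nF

Step 1 — Angular frequency: ω = 2π·f = 2π·1.43e+04 = 8.985e+04 rad/s.
Step 2 — Component impedances:
  R1: Z = R = 86.7 Ω
  L: Z = jωL = j·8.985e+04·0.02 = 0 + j1797 Ω
  C: Z = 1/(jωC) = -j/(ω·C) = 0 - j2559 Ω
Step 3 — Parallel branch: L || C = 1/(1/L + 1/C) = 0 + j6037 Ω.
Step 4 — Series with R1: Z_total = R1 + (L || C) = 86.7 + j6037 Ω = 6038∠89.2° Ω.
Step 5 — Power factor: PF = cos(φ) = Re(Z)/|Z| = 86.7/6038 = 0.01436.
Step 6 — Type: Im(Z) = 6037 ⇒ lagging (phase φ = 89.2°).

PF = 0.01436 (lagging, φ = 89.2°)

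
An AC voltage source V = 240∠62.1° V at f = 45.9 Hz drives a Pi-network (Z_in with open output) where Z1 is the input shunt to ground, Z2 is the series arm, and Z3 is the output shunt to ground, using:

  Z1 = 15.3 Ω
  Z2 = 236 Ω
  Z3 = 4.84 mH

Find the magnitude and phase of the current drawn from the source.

Step 1 — Angular frequency: ω = 2π·f = 2π·45.9 = 288.4 rad/s.
Step 2 — Component impedances:
  Z1: Z = R = 15.3 Ω
  Z2: Z = R = 236 Ω
  Z3: Z = jωL = j·288.4·0.00484 = 0 + j1.396 Ω
Step 3 — With open output, the series arm Z2 and the output shunt Z3 appear in series to ground: Z2 + Z3 = 236 + j1.396 Ω.
Step 4 — Parallel with input shunt Z1: Z_in = Z1 || (Z2 + Z3) = 14.37 + j0.005174 Ω = 14.37∠0.0° Ω.
Step 5 — Source phasor: V = 240∠62.1° V = 112.3 + j212.1 V.
Step 6 — Ohm's law: I = V / Z_total = (112.3 + j212.1) / (14.37 + j0.005174) = 7.821 + j14.76 A.
Step 7 — Convert to polar: |I| = 16.7 A, ∠I = 62.1°.

I = 16.7∠62.1° A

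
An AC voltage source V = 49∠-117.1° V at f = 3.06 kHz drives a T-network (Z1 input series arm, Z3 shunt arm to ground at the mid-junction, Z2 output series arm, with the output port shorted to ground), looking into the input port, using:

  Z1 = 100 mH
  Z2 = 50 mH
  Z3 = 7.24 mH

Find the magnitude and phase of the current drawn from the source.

Step 1 — Angular frequency: ω = 2π·f = 2π·3060 = 1.923e+04 rad/s.
Step 2 — Component impedances:
  Z1: Z = jωL = j·1.923e+04·0.1 = 0 + j1923 Ω
  Z2: Z = jωL = j·1.923e+04·0.05 = 0 + j961.3 Ω
  Z3: Z = jωL = j·1.923e+04·0.00724 = 0 + j139.2 Ω
Step 3 — With the output port shorted to ground, the output series arm Z2 runs from the junction to ground; the shunt arm Z3 also runs from the junction to ground. They appear in parallel: Z3 || Z2 = 0 + j121.6 Ω.
Step 4 — Series with input arm Z1: Z_in = Z1 + (Z3 || Z2) = 0 + j2044 Ω = 2044∠90.0° Ω.
Step 5 — Source phasor: V = 49∠-117.1° V = -22.32 - j43.62 V.
Step 6 — Ohm's law: I = V / Z_total = (-22.32 - j43.62) / (0 + j2044) = -0.02134 + j0.01092 A.
Step 7 — Convert to polar: |I| = 0.02397 A, ∠I = 152.9°.

I = 0.02397∠152.9° A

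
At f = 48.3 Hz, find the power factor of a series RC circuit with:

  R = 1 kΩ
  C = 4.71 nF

Step 1 — Angular frequency: ω = 2π·f = 2π·48.3 = 303.5 rad/s.
Step 2 — Component impedances:
  R: Z = R = 1000 Ω
  C: Z = 1/(jωC) = -j/(ω·C) = 0 - j6.996e+05 Ω
Step 3 — Series combination: Z_total = R + C = 1000 - j6.996e+05 Ω = 6.996e+05∠-89.9° Ω.
Step 4 — Power factor: PF = cos(φ) = Re(Z)/|Z| = 1000/6.996e+05 = 0.001429.
Step 5 — Type: Im(Z) = -6.996e+05 ⇒ leading (phase φ = -89.9°).

PF = 0.001429 (leading, φ = -89.9°)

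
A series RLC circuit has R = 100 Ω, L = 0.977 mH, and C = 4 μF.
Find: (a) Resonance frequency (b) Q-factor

Step 1 — Resonance condition Im(Z)=0 gives ω₀ = 1/√(LC).
Step 2 — ω₀ = 1/√(0.000977·4e-06) = 1.6e+04 rad/s.
Step 3 — f₀ = ω₀/(2π) = 2546 Hz.
Step 4 — Series Q: Q = ω₀L/R = 1.6e+04·0.000977/100 = 0.1563.

(a) f₀ = 2546 Hz  (b) Q = 0.1563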